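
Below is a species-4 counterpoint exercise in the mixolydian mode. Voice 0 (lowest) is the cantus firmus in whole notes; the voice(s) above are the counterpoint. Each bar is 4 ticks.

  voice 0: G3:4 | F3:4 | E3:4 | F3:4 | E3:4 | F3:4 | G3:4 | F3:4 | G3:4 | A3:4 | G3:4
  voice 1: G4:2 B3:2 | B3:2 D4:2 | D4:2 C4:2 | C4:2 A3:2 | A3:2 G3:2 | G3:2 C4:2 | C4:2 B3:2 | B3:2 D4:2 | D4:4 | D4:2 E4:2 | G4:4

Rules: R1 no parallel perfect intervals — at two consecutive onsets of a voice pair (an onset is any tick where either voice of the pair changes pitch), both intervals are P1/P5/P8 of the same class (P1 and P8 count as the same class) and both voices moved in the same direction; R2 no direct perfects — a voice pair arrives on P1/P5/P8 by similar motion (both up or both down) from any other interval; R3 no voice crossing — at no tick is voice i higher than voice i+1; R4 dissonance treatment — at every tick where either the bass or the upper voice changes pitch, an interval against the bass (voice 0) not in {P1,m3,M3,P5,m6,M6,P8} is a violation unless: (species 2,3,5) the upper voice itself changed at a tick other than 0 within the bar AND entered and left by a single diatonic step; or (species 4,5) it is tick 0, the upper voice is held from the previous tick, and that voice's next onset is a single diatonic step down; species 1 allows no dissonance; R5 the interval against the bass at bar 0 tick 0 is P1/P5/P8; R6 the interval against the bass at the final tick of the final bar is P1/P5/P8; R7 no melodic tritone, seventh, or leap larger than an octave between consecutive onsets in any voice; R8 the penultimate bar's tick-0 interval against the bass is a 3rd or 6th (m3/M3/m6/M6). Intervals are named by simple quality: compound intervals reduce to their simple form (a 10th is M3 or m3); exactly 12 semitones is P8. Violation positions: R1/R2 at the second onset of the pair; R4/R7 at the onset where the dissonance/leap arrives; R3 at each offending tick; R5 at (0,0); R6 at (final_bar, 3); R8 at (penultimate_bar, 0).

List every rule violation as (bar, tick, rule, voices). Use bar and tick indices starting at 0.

(1, 0, R4, (0, 1))
(5, 0, R4, (0, 1))
(7, 0, R4, (0, 1))
(9, 0, R4, (0, 1))
(9, 0, R8, (0, 1))

bar 0: v0=G3 v1=G4 downbeat P8
bar 1: v0=F3 v1=B3 downbeat TT
bar 2: v0=E3 v1=D4 downbeat m7
bar 3: v0=F3 v1=C4 downbeat P5
bar 4: v0=E3 v1=A3 downbeat P4
bar 5: v0=F3 v1=G3 downbeat M2
bar 6: v0=G3 v1=C4 downbeat P4
bar 7: v0=F3 v1=B3 downbeat TT
bar 8: v0=G3 v1=D4 downbeat P5
bar 9: v0=A3 v1=D4 downbeat P4
bar 10: v0=G3 v1=G4 downbeat P8
  -> R4 @ bar 1 tick 0 v(0, 1): F3/B3 TT untreated
  -> R4 @ bar 5 tick 0 v(0, 1): F3/G3 M2 untreated
  -> R4 @ bar 7 tick 0 v(0, 1): F3/B3 TT untreated
  -> R4 @ bar 9 tick 0 v(0, 1): A3/D4 P4 untreated
  -> R8 @ bar 9 tick 0 v(0, 1): penult P4 not 3rd/6th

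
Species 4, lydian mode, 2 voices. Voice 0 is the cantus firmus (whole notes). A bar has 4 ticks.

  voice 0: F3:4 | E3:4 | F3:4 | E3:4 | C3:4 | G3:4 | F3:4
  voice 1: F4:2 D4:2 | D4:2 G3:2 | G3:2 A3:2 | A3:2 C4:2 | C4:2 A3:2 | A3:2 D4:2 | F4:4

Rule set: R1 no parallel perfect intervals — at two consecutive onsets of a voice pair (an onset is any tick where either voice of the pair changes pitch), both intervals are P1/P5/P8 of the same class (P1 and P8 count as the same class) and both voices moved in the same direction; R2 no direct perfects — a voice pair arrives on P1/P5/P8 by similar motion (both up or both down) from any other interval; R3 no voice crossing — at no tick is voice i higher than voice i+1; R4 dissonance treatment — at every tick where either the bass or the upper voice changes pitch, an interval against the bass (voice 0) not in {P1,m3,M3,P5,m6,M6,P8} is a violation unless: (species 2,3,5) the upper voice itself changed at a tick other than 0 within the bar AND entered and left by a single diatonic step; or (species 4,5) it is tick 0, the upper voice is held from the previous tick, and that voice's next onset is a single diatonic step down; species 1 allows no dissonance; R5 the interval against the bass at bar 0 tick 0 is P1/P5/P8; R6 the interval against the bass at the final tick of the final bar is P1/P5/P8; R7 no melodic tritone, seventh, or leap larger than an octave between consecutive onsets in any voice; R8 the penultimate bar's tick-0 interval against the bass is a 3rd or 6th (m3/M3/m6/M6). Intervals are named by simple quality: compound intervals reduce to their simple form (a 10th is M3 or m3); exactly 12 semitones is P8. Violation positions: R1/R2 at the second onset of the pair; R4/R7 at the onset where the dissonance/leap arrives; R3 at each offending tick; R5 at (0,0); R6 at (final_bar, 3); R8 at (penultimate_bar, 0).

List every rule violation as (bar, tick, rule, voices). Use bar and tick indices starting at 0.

bar 0: v0=F3 v1=F4 downbeat P8
bar 1: v0=E3 v1=D4 downbeat m7
bar 2: v0=F3 v1=G3 downbeat M2
bar 3: v0=E3 v1=A3 downbeat P4
bar 4: v0=C3 v1=C4 downbeat P8
bar 5: v0=G3 v1=A3 downbeat M2
bar 6: v0=F3 v1=F4 downbeat P8
  -> R4 @ bar 1 tick 0 v(0, 1): E3/D4 m7 untreated
  -> R4 @ bar 2 tick 0 v(0, 1): F3/G3 M2 untreated
  -> R4 @ bar 3 tick 0 v(0, 1): E3/A3 P4 untreated
  -> R4 @ bar 5 tick 0 v(0, 1): G3/A3 M2 untreated
  -> R8 @ bar 5 tick 0 v(0, 1): penult M2 not 3rd/6th

(1, 0, R4, (0, 1))
(2, 0, R4, (0, 1))
(3, 0, R4, (0, 1))
(5, 0, R4, (0, 1))
(5, 0, R8, (0, 1))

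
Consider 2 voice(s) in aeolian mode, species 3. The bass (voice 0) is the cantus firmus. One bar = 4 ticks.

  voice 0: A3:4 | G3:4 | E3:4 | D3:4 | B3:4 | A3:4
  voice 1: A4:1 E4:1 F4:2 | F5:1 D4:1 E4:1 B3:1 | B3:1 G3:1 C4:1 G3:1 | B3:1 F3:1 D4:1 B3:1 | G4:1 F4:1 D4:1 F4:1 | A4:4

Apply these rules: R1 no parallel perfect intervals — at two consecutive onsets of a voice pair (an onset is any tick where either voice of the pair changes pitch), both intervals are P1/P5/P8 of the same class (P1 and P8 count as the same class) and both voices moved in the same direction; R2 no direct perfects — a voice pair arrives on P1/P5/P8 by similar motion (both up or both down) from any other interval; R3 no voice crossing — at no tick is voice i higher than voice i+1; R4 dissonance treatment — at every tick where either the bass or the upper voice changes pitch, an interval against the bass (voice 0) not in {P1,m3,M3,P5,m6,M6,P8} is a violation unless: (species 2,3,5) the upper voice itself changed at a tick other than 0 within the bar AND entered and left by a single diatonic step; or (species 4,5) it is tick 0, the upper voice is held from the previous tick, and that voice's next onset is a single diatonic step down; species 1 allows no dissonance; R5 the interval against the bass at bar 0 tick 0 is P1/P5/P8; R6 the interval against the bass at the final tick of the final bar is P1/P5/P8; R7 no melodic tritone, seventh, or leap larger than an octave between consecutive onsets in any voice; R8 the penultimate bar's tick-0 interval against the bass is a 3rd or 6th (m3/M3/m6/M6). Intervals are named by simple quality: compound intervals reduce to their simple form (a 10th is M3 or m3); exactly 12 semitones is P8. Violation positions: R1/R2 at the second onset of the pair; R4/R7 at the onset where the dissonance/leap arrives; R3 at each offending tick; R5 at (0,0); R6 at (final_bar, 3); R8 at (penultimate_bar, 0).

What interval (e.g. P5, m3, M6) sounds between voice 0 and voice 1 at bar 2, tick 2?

voice 0=E3 voice 1=C4 -> m6

m6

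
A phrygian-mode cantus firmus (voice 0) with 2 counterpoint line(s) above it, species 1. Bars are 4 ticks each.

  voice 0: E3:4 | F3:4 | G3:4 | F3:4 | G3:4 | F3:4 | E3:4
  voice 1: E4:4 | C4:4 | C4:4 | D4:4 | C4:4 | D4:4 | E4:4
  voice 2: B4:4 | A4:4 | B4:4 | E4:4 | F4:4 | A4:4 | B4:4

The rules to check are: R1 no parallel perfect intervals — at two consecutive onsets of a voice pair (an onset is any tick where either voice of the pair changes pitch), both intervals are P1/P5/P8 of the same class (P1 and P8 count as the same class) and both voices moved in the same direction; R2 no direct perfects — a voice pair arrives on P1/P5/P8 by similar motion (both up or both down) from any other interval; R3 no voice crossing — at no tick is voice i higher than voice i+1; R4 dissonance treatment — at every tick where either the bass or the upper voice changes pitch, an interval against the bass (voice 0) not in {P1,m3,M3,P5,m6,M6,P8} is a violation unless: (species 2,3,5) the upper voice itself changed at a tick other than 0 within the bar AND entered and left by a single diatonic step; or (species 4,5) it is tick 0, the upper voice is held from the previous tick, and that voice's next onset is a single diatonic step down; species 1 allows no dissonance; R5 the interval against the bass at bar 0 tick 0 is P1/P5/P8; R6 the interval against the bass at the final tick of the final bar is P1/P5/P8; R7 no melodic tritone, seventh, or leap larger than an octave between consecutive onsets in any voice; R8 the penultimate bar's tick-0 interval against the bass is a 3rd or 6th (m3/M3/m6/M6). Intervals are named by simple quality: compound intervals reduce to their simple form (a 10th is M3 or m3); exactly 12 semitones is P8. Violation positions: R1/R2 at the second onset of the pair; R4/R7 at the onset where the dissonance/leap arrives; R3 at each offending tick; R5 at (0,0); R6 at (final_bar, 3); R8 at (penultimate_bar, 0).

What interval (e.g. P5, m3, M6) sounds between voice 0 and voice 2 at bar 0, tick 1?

voice 0=E3 voice 2=B4 -> P5

P5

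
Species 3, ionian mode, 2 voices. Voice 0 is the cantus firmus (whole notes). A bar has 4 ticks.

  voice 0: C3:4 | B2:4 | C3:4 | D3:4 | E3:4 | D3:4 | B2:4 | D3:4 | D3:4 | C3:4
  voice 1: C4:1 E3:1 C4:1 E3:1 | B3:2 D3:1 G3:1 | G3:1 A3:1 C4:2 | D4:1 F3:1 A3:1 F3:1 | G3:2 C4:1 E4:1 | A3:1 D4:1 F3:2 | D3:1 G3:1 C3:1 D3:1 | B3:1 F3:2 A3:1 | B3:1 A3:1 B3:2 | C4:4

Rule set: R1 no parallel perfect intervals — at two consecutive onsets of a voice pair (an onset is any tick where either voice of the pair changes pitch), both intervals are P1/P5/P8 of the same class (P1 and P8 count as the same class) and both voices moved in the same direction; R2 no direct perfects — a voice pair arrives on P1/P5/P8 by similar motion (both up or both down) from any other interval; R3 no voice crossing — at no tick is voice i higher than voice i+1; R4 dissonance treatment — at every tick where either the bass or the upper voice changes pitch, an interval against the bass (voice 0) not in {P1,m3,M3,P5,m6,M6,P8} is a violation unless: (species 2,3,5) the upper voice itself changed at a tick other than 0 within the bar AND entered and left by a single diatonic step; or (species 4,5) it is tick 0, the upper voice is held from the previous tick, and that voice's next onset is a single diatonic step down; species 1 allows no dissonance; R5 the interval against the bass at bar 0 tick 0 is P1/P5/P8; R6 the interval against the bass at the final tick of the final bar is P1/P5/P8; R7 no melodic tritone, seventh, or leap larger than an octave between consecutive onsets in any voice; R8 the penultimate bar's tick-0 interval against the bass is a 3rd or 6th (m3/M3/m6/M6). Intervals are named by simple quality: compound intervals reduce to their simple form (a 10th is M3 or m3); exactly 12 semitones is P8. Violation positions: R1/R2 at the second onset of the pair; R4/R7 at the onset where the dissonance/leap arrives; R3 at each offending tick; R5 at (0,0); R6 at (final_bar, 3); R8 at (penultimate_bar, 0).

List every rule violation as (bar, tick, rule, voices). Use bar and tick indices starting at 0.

bar 0: v0=C3 v1=C4 downbeat P8
bar 1: v0=B2 v1=B3 downbeat P8
bar 2: v0=C3 v1=G3 downbeat P5
bar 3: v0=D3 v1=D4 downbeat P8
bar 4: v0=E3 v1=G3 downbeat m3
bar 5: v0=D3 v1=A3 downbeat P5
bar 6: v0=B2 v1=D3 downbeat m3
bar 7: v0=D3 v1=B3 downbeat M6
bar 8: v0=D3 v1=B3 downbeat M6
bar 9: v0=C3 v1=C4 downbeat P8
  -> R1 @ bar 3 tick 0 v(0, 1): C3/C4 P8 -> D3/D4 P8 similar
  -> R2 @ bar 5 tick 0 v(0, 1): E3/E4 P8 -> D3/A3 P5 similar
  -> R4 @ bar 6 tick 2 v(0, 1): B2/C3 m2 untreated
  -> R7 @ bar 7 tick 1 v(1,): B3->F3 leap 6st

(3, 0, R1, (0, 1))
(5, 0, R2, (0, 1))
(6, 2, R4, (0, 1))
(7, 1, R7, (1,))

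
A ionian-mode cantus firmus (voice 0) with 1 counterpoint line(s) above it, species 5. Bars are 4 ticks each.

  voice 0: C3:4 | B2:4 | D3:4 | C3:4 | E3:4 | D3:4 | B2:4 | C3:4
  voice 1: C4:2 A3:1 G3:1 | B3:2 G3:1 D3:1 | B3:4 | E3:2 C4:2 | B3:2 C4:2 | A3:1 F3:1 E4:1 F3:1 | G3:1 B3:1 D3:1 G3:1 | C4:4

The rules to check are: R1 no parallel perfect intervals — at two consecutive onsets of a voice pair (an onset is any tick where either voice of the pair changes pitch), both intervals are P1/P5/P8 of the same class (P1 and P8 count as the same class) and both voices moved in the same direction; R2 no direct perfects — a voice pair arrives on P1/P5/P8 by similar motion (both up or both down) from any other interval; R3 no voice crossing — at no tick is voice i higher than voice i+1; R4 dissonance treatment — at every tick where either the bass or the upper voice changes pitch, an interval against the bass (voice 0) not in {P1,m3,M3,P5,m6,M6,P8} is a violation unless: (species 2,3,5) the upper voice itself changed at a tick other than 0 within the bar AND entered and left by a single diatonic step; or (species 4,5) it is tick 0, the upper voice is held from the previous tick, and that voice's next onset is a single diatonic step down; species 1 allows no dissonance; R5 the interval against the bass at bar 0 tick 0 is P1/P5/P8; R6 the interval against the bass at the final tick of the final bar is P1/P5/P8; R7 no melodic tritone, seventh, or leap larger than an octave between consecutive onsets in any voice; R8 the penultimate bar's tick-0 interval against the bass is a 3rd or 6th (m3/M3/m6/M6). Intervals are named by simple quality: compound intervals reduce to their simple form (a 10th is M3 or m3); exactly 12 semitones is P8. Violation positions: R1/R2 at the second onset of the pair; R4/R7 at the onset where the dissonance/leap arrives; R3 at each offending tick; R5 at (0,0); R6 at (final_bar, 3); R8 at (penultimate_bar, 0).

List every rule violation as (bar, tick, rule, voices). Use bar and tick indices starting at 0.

(5, 0, R2, (0, 1))
(5, 2, R4, (0, 1))
(5, 2, R7, (1,))
(5, 3, R7, (1,))
(7, 0, R2, (0, 1))

bar 0: v0=C3 v1=C4 downbeat P8
bar 1: v0=B2 v1=B3 downbeat P8
bar 2: v0=D3 v1=B3 downbeat M6
bar 3: v0=C3 v1=E3 downbeat M3
bar 4: v0=E3 v1=B3 downbeat P5
bar 5: v0=D3 v1=A3 downbeat P5
bar 6: v0=B2 v1=G3 downbeat m6
bar 7: v0=C3 v1=C4 downbeat P8
  -> R2 @ bar 5 tick 0 v(0, 1): E3/C4 m6 -> D3/A3 P5 similar
  -> R4 @ bar 5 tick 2 v(0, 1): D3/E4 M2 untreated
  -> R7 @ bar 5 tick 2 v(1,): F3->E4 leap 11st
  -> R7 @ bar 5 tick 3 v(1,): E4->F3 leap 11st
  -> R2 @ bar 7 tick 0 v(0, 1): B2/G3 m6 -> C3/C4 P8 similar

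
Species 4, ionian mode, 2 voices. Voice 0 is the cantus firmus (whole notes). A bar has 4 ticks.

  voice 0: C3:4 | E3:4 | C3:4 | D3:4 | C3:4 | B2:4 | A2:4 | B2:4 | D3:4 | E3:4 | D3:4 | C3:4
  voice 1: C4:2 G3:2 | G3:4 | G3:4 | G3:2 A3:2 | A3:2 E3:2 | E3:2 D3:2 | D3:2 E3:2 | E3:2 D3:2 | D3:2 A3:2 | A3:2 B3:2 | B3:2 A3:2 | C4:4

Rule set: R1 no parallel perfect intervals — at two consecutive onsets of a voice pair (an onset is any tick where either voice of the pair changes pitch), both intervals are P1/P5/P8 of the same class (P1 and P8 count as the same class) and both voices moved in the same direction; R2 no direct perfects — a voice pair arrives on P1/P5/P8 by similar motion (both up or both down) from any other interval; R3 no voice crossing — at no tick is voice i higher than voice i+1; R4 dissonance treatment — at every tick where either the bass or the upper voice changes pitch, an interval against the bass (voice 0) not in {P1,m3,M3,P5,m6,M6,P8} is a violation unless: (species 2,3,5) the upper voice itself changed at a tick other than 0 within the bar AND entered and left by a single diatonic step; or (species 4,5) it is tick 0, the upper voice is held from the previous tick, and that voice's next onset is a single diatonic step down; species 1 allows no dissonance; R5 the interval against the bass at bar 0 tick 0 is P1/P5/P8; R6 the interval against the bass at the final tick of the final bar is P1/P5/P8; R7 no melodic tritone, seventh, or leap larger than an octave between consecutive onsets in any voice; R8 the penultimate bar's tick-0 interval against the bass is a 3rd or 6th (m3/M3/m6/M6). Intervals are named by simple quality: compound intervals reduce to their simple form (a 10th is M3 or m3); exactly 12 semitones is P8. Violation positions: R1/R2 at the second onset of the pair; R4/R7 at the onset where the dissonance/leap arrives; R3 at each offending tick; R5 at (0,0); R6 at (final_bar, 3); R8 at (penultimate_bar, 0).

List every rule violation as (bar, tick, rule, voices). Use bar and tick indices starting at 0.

bar 0: v0=C3 v1=C4 downbeat P8
bar 1: v0=E3 v1=G3 downbeat m3
bar 2: v0=C3 v1=G3 downbeat P5
bar 3: v0=D3 v1=G3 downbeat P4
bar 4: v0=C3 v1=A3 downbeat M6
bar 5: v0=B2 v1=E3 downbeat P4
bar 6: v0=A2 v1=D3 downbeat P4
bar 7: v0=B2 v1=E3 downbeat P4
bar 8: v0=D3 v1=D3 downbeat P1
bar 9: v0=E3 v1=A3 downbeat P4
bar 10: v0=D3 v1=B3 downbeat M6
bar 11: v0=C3 v1=C4 downbeat P8
  -> R4 @ bar 3 tick 0 v(0, 1): D3/G3 P4 untreated
  -> R4 @ bar 6 tick 0 v(0, 1): A2/D3 P4 untreated
  -> R4 @ bar 9 tick 0 v(0, 1): E3/A3 P4 untreated

(3, 0, R4, (0, 1))
(6, 0, R4, (0, 1))
(9, 0, R4, (0, 1))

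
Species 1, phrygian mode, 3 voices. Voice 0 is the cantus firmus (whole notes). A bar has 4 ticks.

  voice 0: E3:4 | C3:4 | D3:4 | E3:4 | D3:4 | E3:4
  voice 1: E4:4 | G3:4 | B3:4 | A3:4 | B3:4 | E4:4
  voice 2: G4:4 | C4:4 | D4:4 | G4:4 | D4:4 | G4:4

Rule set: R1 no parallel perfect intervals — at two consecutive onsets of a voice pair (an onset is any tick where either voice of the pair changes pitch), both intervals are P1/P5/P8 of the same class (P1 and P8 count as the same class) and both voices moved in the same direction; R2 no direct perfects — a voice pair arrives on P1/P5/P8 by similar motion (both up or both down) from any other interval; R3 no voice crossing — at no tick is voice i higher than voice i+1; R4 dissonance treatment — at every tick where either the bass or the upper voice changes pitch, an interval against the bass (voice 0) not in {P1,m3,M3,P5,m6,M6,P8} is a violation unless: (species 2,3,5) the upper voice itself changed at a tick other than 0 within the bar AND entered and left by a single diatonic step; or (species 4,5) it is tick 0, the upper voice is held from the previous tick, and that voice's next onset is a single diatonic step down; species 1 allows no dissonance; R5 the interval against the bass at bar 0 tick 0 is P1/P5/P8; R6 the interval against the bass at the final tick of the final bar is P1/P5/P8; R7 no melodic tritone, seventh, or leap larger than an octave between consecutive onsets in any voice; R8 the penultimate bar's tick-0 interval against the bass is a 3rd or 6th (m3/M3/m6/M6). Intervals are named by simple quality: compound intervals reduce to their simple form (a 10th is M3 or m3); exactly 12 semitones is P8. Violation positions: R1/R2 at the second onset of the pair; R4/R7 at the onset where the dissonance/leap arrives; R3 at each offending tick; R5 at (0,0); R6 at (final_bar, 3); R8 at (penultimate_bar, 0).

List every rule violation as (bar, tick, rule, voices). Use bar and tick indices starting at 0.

bar 0: v0=E3 v1=E4 v2=G4 downbeat m3
bar 1: v0=C3 v1=G3 v2=C4 downbeat P8
bar 2: v0=D3 v1=B3 v2=D4 downbeat P8
bar 3: v0=E3 v1=A3 v2=G4 downbeat m3
bar 4: v0=D3 v1=B3 v2=D4 downbeat P8
bar 5: v0=E3 v1=E4 v2=G4 downbeat m3
  -> R5 @ bar 0 tick 0 v(0, 2): opens on m3
  -> R2 @ bar 1 tick 0 v(0, 1): E3/E4 P8 -> C3/G3 P5 similar
  -> R2 @ bar 1 tick 0 v(0, 2): E3/G4 m3 -> C3/C4 P8 similar
  -> R1 @ bar 2 tick 0 v(0, 2): C3/C4 P8 -> D3/D4 P8 similar
  -> R4 @ bar 3 tick 0 v(0, 1): E3/A3 P4 untreated
  -> R2 @ bar 4 tick 0 v(0, 2): E3/G4 m3 -> D3/D4 P8 similar
  -> R8 @ bar 4 tick 0 v(0, 2): penult P8 not 3rd/6th
  -> R2 @ bar 5 tick 0 v(0, 1): D3/B3 M6 -> E3/E4 P8 similar
  -> R6 @ bar 5 tick 3 v(0, 2): closes on m3

(0, 0, R5, (0, 2))
(1, 0, R2, (0, 1))
(1, 0, R2, (0, 2))
(2, 0, R1, (0, 2))
(3, 0, R4, (0, 1))
(4, 0, R2, (0, 2))
(4, 0, R8, (0, 2))
(5, 0, R2, (0, 1))
(5, 3, R6, (0, 2))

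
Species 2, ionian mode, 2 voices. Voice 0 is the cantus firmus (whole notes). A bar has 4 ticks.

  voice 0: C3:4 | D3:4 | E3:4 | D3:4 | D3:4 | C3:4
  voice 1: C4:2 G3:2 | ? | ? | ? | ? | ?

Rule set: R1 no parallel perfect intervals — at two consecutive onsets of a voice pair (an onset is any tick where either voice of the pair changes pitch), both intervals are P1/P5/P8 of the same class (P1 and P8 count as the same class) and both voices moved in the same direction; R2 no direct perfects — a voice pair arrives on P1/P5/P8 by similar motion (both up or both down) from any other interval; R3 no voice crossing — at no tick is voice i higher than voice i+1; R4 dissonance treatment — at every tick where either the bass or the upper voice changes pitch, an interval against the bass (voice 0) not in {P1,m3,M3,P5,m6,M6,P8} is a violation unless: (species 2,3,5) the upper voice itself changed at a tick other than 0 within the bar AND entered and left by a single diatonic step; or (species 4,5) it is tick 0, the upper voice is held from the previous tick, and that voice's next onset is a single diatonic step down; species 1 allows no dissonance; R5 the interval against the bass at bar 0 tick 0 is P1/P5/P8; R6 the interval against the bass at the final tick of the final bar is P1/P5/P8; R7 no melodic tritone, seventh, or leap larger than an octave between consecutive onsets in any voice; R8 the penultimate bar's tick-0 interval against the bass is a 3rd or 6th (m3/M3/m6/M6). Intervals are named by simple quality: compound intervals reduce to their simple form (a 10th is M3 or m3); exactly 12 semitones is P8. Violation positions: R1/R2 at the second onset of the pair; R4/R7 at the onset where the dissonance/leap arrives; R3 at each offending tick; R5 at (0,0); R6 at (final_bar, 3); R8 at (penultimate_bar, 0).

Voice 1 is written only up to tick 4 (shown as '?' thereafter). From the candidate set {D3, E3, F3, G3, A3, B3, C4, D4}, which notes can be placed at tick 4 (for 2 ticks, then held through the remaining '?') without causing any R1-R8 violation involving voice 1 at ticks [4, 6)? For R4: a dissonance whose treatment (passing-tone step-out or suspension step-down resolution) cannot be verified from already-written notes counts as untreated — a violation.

D3: legal
E3: violates R4
F3: legal
G3: violates R4
A3: violates R1
B3: legal
C4: violates R4
D4: violates R2

{B3, D3, F3}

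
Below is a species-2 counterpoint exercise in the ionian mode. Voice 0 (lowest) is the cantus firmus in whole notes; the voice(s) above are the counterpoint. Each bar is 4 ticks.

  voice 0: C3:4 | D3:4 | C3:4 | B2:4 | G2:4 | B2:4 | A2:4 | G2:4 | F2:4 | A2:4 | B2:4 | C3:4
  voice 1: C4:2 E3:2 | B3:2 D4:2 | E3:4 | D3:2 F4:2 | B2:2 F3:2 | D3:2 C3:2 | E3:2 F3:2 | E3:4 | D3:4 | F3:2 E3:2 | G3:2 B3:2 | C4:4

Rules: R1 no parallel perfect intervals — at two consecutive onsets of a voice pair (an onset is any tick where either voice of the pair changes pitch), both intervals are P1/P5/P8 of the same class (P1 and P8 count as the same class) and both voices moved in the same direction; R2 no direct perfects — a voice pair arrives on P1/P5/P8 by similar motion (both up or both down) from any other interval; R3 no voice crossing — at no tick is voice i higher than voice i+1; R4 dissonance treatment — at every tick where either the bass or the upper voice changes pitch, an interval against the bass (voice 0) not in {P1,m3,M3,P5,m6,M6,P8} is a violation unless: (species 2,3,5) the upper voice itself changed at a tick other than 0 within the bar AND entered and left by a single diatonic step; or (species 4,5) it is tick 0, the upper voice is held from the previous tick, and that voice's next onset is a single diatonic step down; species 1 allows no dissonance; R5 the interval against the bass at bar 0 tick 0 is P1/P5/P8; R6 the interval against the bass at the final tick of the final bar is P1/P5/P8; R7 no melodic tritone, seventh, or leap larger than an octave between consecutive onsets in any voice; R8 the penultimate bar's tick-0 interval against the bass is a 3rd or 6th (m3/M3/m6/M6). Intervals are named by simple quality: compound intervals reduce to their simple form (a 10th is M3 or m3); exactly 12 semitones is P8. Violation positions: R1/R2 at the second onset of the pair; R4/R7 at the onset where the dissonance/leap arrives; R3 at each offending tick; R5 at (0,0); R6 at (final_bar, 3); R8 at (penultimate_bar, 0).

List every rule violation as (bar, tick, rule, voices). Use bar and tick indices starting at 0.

bar 0: v0=C3 v1=C4 downbeat P8
bar 1: v0=D3 v1=B3 downbeat M6
bar 2: v0=C3 v1=E3 downbeat M3
bar 3: v0=B2 v1=D3 downbeat m3
bar 4: v0=G2 v1=B2 downbeat M3
bar 5: v0=B2 v1=D3 downbeat m3
bar 6: v0=A2 v1=E3 downbeat P5
bar 7: v0=G2 v1=E3 downbeat M6
bar 8: v0=F2 v1=D3 downbeat M6
bar 9: v0=A2 v1=F3 downbeat m6
bar 10: v0=B2 v1=G3 downbeat m6
bar 11: v0=C3 v1=C4 downbeat P8
  -> R7 @ bar 2 tick 0 v(1,): D4->E3 leap 10st
  -> R4 @ bar 3 tick 2 v(0, 1): B2/F4 TT untreated
  -> R7 @ bar 3 tick 2 v(1,): D3->F4 leap 15st
  -> R7 @ bar 4 tick 0 v(1,): F4->B2 leap 18st
  -> R4 @ bar 4 tick 2 v(0, 1): G2/F3 m7 untreated
  -> R7 @ bar 4 tick 2 v(1,): B2->F3 leap 6st
  -> R4 @ bar 5 tick 2 v(0, 1): B2/C3 m2 untreated
  -> R1 @ bar 11 tick 0 v(0, 1): B2/B3 P8 -> C3/C4 P8 similar

(2, 0, R7, (1,))
(3, 2, R4, (0, 1))
(3, 2, R7, (1,))
(4, 0, R7, (1,))
(4, 2, R4, (0, 1))
(4, 2, R7, (1,))
(5, 2, R4, (0, 1))
(11, 0, R1, (0, 1))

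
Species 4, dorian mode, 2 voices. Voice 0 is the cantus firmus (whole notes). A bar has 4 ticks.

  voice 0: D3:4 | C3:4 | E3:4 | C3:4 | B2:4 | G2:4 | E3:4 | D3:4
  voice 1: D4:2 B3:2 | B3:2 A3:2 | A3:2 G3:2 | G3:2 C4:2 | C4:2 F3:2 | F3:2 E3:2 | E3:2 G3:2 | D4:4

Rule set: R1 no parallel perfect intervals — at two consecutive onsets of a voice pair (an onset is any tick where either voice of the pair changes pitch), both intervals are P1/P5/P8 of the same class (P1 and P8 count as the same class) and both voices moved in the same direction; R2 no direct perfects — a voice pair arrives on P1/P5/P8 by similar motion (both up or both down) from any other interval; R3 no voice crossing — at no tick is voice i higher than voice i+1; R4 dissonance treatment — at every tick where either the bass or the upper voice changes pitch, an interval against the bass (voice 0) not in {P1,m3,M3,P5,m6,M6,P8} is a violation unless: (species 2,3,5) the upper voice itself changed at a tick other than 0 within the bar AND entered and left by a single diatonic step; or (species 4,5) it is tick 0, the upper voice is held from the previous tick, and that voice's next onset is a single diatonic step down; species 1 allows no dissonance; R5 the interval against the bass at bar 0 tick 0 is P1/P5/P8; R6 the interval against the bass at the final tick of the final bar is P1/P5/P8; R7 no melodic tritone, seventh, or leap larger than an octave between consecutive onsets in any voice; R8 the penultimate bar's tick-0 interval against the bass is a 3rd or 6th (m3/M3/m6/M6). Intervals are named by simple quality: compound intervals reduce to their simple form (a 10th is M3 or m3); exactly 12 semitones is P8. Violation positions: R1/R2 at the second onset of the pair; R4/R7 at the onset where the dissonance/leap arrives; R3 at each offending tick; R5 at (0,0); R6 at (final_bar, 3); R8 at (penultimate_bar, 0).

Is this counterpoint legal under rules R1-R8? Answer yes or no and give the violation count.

No (3 violations)

bar 0: v0=D3 v1=D4 (P8)
bar 1: v0=C3 v1=B3 (M7)
bar 2: v0=E3 v1=A3 (P4)
bar 3: v0=C3 v1=G3 (P5)
bar 4: v0=B2 v1=C4 (m2)
bar 5: v0=G2 v1=F3 (m7)
bar 6: v0=E3 v1=E3 (P1)
bar 7: v0=D3 v1=D4 (P8)
  R4 @ bar4.0: B2/C4 m2 untreated
  R4 @ bar4.2: B2/F3 TT untreated
  R8 @ bar6.0: penult P1 not 3rd/6th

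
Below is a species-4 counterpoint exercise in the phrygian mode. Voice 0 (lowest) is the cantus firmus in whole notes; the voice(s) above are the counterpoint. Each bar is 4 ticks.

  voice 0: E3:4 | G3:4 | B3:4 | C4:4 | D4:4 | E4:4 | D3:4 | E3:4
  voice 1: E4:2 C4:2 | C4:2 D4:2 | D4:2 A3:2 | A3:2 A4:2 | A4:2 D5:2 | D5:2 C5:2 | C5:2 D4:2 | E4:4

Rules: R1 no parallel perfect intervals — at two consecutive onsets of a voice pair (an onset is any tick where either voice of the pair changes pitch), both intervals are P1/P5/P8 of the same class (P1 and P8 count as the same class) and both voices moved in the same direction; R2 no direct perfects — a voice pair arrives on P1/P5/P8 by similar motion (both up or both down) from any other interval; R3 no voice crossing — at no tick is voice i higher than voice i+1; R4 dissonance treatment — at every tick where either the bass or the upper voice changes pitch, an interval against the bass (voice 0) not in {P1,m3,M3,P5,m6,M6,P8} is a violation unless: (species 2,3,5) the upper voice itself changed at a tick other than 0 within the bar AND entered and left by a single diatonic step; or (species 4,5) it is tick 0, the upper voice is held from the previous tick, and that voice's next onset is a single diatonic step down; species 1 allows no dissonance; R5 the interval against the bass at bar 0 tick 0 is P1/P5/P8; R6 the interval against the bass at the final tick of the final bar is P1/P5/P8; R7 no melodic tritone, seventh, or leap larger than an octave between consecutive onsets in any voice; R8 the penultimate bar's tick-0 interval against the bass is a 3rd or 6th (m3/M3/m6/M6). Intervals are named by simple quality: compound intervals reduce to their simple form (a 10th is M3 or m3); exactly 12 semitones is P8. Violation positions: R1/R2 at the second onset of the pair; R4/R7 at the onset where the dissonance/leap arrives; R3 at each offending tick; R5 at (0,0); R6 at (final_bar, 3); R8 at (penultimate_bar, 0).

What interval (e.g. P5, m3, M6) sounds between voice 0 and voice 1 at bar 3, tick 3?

voice 0=C4 voice 1=A4 -> M6

M6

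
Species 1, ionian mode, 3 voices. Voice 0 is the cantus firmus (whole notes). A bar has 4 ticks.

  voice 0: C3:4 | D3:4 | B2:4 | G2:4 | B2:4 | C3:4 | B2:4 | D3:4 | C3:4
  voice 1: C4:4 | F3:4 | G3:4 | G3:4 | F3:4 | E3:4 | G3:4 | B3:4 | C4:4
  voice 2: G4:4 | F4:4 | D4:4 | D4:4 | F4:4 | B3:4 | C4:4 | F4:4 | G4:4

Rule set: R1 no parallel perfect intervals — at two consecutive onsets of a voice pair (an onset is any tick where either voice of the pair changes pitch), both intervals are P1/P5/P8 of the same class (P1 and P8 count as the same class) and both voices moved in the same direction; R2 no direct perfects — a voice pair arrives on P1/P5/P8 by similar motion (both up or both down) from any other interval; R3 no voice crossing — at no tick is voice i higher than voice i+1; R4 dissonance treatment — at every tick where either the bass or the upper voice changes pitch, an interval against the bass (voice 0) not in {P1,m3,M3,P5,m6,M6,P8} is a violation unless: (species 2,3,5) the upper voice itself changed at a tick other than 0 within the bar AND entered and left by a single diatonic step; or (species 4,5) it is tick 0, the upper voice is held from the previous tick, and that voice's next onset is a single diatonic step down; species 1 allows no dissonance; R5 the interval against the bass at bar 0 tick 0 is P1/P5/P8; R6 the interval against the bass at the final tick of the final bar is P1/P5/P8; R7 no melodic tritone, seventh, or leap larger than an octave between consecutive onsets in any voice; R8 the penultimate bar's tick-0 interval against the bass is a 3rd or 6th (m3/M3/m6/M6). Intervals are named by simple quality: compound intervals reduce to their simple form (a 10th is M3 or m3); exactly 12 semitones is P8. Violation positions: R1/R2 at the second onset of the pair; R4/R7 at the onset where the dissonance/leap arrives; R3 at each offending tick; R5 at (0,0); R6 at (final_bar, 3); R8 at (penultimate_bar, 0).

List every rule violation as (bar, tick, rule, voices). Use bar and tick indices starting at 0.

(1, 0, R2, (1, 2))
(4, 0, R4, (0, 1))
(4, 0, R4, (0, 2))
(5, 0, R2, (1, 2))
(5, 0, R4, (0, 2))
(5, 0, R7, (2,))
(6, 0, R4, (0, 2))
(8, 0, R2, (1, 2))

bar 0: v0=C3 v1=C4 v2=G4 downbeat P5
bar 1: v0=D3 v1=F3 v2=F4 downbeat m3
bar 2: v0=B2 v1=G3 v2=D4 downbeat m3
bar 3: v0=G2 v1=G3 v2=D4 downbeat P5
bar 4: v0=B2 v1=F3 v2=F4 downbeat TT
bar 5: v0=C3 v1=E3 v2=B3 downbeat M7
bar 6: v0=B2 v1=G3 v2=C4 downbeat m2
bar 7: v0=D3 v1=B3 v2=F4 downbeat m3
bar 8: v0=C3 v1=C4 v2=G4 downbeat P5
  -> R2 @ bar 1 tick 0 v(1, 2): C4/G4 P5 -> F3/F4 P8 similar
  -> R4 @ bar 4 tick 0 v(0, 1): B2/F3 TT untreated
  -> R4 @ bar 4 tick 0 v(0, 2): B2/F4 TT untreated
  -> R2 @ bar 5 tick 0 v(1, 2): F3/F4 P8 -> E3/B3 P5 similar
  -> R4 @ bar 5 tick 0 v(0, 2): C3/B3 M7 untreated
  -> R7 @ bar 5 tick 0 v(2,): F4->B3 leap 6st
  -> R4 @ bar 6 tick 0 v(0, 2): B2/C4 m2 untreated
  -> R2 @ bar 8 tick 0 v(1, 2): B3/F4 TT -> C4/G4 P5 similar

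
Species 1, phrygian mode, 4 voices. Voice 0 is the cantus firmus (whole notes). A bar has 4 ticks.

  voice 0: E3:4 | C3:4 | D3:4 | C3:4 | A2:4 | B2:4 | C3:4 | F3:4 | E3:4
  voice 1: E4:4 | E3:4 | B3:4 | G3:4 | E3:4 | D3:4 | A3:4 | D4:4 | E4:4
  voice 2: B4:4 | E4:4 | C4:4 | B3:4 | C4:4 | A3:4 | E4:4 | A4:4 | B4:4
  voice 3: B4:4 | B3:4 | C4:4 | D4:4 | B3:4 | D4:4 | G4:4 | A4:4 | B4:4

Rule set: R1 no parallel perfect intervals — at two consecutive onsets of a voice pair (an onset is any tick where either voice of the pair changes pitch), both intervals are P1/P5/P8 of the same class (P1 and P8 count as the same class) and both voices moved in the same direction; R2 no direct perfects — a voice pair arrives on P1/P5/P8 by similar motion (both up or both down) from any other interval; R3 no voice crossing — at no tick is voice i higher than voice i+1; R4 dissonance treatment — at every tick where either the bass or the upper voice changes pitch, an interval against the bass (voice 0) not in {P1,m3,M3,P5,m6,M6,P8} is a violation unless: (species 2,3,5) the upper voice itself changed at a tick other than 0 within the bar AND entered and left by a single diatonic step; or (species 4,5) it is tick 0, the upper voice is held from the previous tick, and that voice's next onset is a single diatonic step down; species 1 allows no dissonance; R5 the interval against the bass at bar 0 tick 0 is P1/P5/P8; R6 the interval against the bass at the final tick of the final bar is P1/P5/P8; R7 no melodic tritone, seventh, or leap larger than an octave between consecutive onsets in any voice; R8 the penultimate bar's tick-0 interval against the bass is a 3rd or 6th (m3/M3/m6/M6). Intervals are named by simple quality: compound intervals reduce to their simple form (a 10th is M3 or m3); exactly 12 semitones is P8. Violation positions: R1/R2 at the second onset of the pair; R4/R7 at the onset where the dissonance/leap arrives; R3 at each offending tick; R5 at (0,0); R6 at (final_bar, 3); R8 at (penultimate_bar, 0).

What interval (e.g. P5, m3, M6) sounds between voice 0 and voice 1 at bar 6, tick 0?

voice 0=C3 voice 1=A3 -> M6

M6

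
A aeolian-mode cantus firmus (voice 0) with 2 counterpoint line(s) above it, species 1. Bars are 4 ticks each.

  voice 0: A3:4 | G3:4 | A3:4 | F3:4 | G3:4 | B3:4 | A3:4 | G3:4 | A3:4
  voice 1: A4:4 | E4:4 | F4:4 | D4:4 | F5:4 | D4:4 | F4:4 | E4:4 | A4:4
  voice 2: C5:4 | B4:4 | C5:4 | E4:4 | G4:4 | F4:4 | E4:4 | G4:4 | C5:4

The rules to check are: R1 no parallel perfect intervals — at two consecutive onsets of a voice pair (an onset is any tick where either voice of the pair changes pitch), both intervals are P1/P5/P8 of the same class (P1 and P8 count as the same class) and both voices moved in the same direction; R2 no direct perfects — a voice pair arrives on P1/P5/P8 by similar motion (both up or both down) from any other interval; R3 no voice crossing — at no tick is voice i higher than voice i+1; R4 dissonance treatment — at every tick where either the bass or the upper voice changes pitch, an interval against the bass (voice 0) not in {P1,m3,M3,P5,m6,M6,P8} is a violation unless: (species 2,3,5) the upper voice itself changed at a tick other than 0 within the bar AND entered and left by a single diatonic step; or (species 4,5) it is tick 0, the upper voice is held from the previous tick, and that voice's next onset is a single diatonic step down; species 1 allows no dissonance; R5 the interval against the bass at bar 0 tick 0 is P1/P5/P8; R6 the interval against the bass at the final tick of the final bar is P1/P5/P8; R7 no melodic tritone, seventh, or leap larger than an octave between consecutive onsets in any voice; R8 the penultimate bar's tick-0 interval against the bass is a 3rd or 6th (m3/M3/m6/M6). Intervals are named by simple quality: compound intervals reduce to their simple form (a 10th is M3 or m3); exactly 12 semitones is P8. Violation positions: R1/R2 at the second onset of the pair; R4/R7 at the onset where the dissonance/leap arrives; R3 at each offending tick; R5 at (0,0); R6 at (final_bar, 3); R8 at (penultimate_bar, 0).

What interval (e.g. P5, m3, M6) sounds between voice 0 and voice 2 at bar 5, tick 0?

TT

voice 0=B3 voice 2=F4 -> TT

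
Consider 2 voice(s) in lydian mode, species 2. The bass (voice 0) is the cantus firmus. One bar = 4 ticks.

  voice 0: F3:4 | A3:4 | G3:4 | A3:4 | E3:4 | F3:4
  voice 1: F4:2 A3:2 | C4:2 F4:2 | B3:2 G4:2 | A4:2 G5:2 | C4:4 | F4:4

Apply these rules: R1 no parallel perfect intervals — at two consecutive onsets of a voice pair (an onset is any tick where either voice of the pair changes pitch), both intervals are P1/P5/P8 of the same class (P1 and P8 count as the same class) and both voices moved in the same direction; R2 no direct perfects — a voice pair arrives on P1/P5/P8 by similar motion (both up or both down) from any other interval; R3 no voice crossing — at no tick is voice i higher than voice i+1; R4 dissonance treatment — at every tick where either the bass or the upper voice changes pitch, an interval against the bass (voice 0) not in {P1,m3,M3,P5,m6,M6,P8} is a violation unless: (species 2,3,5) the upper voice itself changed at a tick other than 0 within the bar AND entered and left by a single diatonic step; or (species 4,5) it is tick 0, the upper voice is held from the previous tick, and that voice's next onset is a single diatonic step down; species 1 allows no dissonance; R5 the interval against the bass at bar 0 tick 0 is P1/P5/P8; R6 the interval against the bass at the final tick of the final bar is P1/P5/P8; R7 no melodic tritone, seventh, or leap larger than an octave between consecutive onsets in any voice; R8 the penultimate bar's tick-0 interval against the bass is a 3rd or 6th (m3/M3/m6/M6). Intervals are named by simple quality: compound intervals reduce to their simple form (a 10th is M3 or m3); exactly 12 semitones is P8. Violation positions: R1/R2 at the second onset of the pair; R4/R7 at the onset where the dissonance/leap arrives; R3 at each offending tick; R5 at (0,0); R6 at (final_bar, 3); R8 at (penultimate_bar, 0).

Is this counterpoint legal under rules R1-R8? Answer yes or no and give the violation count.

No (6 violations)

bar 0: v0=F3 v1=F4 (P8)
bar 1: v0=A3 v1=C4 (m3)
bar 2: v0=G3 v1=B3 (M3)
bar 3: v0=A3 v1=A4 (P8)
bar 4: v0=E3 v1=C4 (m6)
bar 5: v0=F3 v1=F4 (P8)
  R7 @ bar2.0: F4->B3 leap 6st
  R1 @ bar3.0: G3/G4 P8 -> A3/A4 P8 similar
  R4 @ bar3.2: A3/G5 m7 untreated
  R7 @ bar3.2: A4->G5 leap 10st
  R7 @ bar4.0: G5->C4 leap 19st
  R2 @ bar5.0: E3/C4 m6 -> F3/F4 P8 similar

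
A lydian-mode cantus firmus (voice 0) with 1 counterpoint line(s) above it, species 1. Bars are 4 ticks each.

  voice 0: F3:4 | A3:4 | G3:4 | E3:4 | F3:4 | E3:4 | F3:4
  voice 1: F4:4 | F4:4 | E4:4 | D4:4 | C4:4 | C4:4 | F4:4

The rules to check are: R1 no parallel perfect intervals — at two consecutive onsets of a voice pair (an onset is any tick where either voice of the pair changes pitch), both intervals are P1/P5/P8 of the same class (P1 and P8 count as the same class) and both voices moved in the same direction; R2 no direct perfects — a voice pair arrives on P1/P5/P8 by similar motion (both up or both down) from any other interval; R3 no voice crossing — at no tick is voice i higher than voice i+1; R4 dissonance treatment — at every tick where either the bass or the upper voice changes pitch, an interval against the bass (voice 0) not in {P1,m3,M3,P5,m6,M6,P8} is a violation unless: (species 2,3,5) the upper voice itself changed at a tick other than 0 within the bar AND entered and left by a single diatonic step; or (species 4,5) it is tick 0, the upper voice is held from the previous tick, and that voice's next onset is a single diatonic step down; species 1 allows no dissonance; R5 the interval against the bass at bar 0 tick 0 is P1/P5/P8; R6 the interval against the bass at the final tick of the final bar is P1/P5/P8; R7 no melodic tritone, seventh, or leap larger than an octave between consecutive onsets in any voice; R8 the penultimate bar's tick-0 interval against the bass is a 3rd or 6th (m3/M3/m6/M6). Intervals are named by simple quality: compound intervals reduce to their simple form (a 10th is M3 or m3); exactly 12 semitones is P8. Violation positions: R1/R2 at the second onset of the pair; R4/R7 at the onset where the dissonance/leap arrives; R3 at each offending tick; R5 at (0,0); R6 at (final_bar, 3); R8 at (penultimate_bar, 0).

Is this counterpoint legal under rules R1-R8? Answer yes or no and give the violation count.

No (2 violations)

bar 0: v0=F3 v1=F4 (P8)
bar 1: v0=A3 v1=F4 (m6)
bar 2: v0=G3 v1=E4 (M6)
bar 3: v0=E3 v1=D4 (m7)
bar 4: v0=F3 v1=C4 (P5)
bar 5: v0=E3 v1=C4 (m6)
bar 6: v0=F3 v1=F4 (P8)
  R4 @ bar3.0: E3/D4 m7 untreated
  R2 @ bar6.0: E3/C4 m6 -> F3/F4 P8 similar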